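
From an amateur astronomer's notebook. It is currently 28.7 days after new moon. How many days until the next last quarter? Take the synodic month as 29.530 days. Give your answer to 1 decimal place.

23.0 days

Last quarter occurs at elongation 270°, i.e. at age 29.530 × 270/360 = 22.148 d.
Already past this cycle's last quarter; the next is at 22.148 + 29.530 = 51.678 d, so 51.678 − 28.7 = 22.978 days.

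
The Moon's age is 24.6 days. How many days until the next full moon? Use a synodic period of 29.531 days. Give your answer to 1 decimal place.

Full moon occurs at elongation 180°, i.e. at age 29.531 × 180/360 = 14.765 d.
Already past this cycle's full moon; the next is at 14.765 + 29.531 = 44.296 d, so 44.296 − 24.6 = 19.696 days.

19.7 days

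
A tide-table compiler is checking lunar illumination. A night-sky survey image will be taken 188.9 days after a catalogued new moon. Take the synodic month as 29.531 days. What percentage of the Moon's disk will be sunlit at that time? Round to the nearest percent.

188.9/29.531 = 6.397 lunations, so 6 complete cycles and 11.71 d into the next.
Phase angle: θ = 360°·(11.71 d)/(29.531 d) = 142.8°.
Illuminated fraction = (1 − cos 142.8°)/2 = (1 − (-0.797))/2 ≈ 0.898, so 90%.

90%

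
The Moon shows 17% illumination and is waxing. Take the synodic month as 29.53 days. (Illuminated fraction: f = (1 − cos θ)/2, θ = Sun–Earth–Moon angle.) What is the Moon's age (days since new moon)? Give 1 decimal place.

4.0 days

cos θ = 1 − 2f = 0.660, giving a principal value of 48.7°.
Before full moon the principal value applies: θ = 48.7°.
That fraction of the synodic month is 48.7/360 × 29.53 d ≈ 3.99 d.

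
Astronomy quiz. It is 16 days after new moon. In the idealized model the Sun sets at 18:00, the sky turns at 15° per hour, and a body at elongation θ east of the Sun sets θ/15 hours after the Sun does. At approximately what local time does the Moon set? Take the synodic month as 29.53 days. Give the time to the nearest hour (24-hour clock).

Phase angle: θ = 360°·(16 d)/(29.53 d) = 195.1°.
At 15° of sky rotation per hour, 195.1° corresponds to a 13.00 h lag.
18:00 + 13.00 h ≈ 07:00 → 07:00 to the nearest hour.

07:00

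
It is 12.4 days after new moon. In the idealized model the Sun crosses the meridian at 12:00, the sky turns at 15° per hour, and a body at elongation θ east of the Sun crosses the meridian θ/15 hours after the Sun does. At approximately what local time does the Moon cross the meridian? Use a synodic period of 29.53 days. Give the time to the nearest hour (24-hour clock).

Elongation θ = 360° × 12.4/29.53 ≈ 151.2°.
Delay after the Sun = 151.2° / (15°/h) ≈ 10.08 h.
12:00 + 10.08 h ≈ 22:05 → 22:00 to the nearest hour.

22:00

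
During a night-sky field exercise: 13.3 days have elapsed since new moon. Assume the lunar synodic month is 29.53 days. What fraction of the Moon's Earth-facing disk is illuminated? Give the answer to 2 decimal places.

0.98

Phase angle: θ = 360°·(13.3 d)/(29.53 d) = 162.1°.
Illuminated fraction = (1 − cos 162.1°)/2 = (1 − (-0.952))/2 ≈ 0.976.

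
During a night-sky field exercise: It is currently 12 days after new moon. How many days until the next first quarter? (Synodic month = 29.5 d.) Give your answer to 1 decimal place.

First quarter is 0.25 of the way through the cycle: age 0.25 × 29.5 = 7.375 d.
Already past this cycle's first quarter; the next is at 7.375 + 29.5 = 36.875 d, so 36.875 − 12 = 24.875 days.

24.9 days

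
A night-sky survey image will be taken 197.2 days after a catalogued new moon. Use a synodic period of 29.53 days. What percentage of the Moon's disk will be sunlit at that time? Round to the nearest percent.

197.2 d spans 6 complete synodic months (6 × 29.53 = 177.18 d) plus 20.02 d.
The Moon has covered 20.02/29.53 of its cycle, so θ ≈ 360° × 20.02/29.53 = 244.1°.
With cos θ = (-0.437), the lit fraction is (1 − (-0.437))/2 ≈ 0.719, so 72%.

72%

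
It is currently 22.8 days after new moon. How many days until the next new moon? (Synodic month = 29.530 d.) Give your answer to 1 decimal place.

The next new moon completes the synodic month: 29.530 − 22.8 = 6.730 days.

6.7 days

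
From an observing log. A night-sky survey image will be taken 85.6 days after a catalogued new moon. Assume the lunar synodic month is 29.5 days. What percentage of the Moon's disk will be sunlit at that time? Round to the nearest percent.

Reduce mod P: 85.6 − 2×29.5 = 26.60 d into the current lunation.
The Moon has covered 26.60/29.5 of its cycle, so θ ≈ 360° × 26.60/29.5 = 324.6°.
With cos θ = 0.815, the lit fraction is (1 − 0.815)/2 ≈ 0.092, so 9%.

9%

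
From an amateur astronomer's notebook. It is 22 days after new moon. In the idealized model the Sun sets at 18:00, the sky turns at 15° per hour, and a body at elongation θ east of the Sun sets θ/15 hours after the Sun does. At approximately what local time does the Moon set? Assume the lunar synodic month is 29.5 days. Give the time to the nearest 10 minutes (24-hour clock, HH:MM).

Elongation θ = 360° × 22/29.5 ≈ 268.5°.
Delay after the Sun = 268.5° / (15°/h) ≈ 17.90 h.
18:00 + 17.898 h ≈ 11:54 → 11:50 to the nearest ten minutes.

11:50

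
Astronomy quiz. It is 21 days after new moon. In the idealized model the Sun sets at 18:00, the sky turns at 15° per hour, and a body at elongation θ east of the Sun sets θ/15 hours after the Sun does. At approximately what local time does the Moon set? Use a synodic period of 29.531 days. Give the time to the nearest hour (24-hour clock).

Phase angle: θ = 360°·(21 d)/(29.531 d) = 256.0°.
The Moon trails the Sun by θ/15 = 256.0/15 ≈ 17.07 hours.
18:00 + 17.07 h ≈ 11:04 → 11:00 to the nearest hour.

11:00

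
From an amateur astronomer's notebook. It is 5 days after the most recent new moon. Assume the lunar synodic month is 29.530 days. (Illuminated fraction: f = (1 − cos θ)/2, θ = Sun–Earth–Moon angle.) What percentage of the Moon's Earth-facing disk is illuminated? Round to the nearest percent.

The Moon has covered 5/29.530 of its cycle, so θ ≈ 360° × 5/29.530 = 61.0°.
Illuminated fraction = (1 − cos 61.0°)/2 = (1 − 0.485)/2 ≈ 0.257, so 26%.

26%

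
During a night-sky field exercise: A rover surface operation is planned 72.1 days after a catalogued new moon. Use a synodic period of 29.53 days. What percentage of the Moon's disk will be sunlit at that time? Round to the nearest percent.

97%

Reduce mod P: 72.1 − 2×29.53 = 13.04 d into the current lunation.
Phase angle: θ = 360°·(13.04 d)/(29.53 d) = 159.0°.
cos 159.0° = (-0.933), so f = (1 − (-0.933))/2 = 0.967, so 97%.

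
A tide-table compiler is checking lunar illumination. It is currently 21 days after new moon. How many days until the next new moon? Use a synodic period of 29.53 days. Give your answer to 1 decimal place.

One full lunation from the last new moon is 29.53 d; remaining = 29.53 − 21 = 8.530 d.

8.5 days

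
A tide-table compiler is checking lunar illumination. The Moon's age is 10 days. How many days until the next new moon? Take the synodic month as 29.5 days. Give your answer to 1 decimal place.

19.5 days

The next new moon completes the synodic month: 29.5 − 10 = 19.500 days.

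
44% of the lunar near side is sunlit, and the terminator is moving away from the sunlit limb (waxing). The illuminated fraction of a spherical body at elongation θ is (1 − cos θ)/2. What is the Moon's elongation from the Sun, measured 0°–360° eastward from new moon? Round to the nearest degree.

83°

From f = (1 − cos θ)/2: cos θ = 1 − 2×0.44 = 0.120; arccos → 83.1°.
Before full moon the principal value applies: θ = 83.1°.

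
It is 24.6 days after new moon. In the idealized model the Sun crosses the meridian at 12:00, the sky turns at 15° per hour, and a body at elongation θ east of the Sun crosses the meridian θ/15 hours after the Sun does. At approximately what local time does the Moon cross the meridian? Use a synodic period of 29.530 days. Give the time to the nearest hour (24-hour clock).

08:00

Elongation θ = 360° × 24.6/29.530 ≈ 299.9°.
At 15° of sky rotation per hour, 299.9° corresponds to a 19.99 h lag.
12:00 + 19.99 h ≈ 08:00 → 08:00 to the nearest hour.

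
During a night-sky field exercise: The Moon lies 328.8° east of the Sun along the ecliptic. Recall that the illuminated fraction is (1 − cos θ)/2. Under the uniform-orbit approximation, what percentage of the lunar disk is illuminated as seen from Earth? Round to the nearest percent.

7%

cos 328.8° = 0.855, so f = (1 − 0.855)/2 = 0.072, i.e. 7%.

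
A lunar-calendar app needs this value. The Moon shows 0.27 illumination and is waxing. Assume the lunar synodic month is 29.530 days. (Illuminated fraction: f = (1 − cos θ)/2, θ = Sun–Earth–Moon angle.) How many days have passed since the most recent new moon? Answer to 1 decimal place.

cos θ = 1 − 2f = 0.460, giving a principal value of 62.6°.
Waxing ⇒ before full, so θ = 62.6°.
That fraction of the synodic month is 62.6/360 × 29.530 d ≈ 5.14 d.

5.1 days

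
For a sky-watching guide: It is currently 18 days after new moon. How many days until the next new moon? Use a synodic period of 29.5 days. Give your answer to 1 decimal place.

11.5 days

One full lunation from the last new moon is 29.5 d; remaining = 29.5 − 18 = 11.500 d.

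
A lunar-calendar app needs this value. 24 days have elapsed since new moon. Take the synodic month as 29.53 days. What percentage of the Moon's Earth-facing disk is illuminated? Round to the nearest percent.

The Moon has covered 24/29.53 of its cycle, so θ ≈ 360° × 24/29.53 = 292.6°.
With cos θ = 0.384, the lit fraction is (1 − 0.384)/2 ≈ 0.308, so 31%.

31%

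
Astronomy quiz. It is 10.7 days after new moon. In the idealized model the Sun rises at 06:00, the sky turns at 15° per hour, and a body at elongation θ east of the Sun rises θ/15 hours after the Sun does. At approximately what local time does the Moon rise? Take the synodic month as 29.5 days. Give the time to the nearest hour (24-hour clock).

15:00

Phase angle: θ = 360°·(10.7 d)/(29.5 d) = 130.6°.
Delay after the Sun = 130.6° / (15°/h) ≈ 8.71 h.
06:00 + 8.71 h ≈ 14:42 → 15:00 to the nearest hour.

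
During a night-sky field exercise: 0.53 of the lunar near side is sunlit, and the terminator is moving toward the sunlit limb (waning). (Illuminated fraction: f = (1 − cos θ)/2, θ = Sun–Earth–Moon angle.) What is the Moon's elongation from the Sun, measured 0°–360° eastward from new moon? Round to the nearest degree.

From f = (1 − cos θ)/2: cos θ = 1 − 2×0.53 = -0.060; arccos → 93.4°.
Since the Moon is past full (waning), take the reflex angle: θ = 360° − 93.4° = 266.6°.

267°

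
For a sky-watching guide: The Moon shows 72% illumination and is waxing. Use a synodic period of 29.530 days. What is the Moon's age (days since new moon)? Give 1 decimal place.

9.5 days

From f = (1 − cos θ)/2: cos θ = 1 − 2×0.72 = -0.440; arccos → 116.1°.
Waxing ⇒ before full, so θ = 116.1°.
At 360°/29.530 d per day, 116.1° corresponds to 9.52 days.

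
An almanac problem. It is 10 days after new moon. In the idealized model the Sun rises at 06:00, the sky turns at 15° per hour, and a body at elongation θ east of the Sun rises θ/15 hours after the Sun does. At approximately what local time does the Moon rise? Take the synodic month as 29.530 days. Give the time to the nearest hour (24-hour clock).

The Moon has covered 10/29.530 of its cycle, so θ ≈ 360° × 10/29.530 = 121.9°.
At 15° of sky rotation per hour, 121.9° corresponds to a 8.13 h lag.
06:00 + 8.13 h ≈ 14:08 → 14:00 to the nearest hour.

14:00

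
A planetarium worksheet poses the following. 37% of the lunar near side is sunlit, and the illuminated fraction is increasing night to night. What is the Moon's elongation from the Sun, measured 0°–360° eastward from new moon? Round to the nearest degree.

Invert f = (1 − cos θ)/2 to get cos θ = 1 − 2(0.37) = 0.260, hence θ₀ = arccos 0.260 = 74.9°.
Before full moon the principal value applies: θ = 74.9°.

75°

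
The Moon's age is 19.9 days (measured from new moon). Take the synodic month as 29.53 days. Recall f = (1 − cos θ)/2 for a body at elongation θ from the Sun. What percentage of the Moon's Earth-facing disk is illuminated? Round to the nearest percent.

Phase angle: θ = 360°·(19.9 d)/(29.53 d) = 242.6°.
With cos θ = (-0.460), the lit fraction is (1 − (-0.460))/2 ≈ 0.730, so 73%.

73%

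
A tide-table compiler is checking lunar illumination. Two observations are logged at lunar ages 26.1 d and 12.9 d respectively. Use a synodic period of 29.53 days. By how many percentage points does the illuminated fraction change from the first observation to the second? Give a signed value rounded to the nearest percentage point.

+83 percentage points

First observation: θ = 360°·26.1/29.53 = 318.2°, so f = 0.127.
Second observation: θ = 157.3°, f = 0.961.
Δf = 0.961 − 0.127 = +0.834, i.e. +83 pp.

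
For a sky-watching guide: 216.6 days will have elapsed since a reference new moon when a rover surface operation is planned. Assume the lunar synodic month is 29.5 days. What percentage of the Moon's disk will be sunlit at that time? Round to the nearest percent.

77%

Reduce mod P: 216.6 − 7×29.5 = 10.10 d into the current lunation.
Phase angle: θ = 360°·(10.10 d)/(29.5 d) = 123.3°.
cos 123.3° = (-0.548), so f = (1 − (-0.548))/2 = 0.774, so 77%.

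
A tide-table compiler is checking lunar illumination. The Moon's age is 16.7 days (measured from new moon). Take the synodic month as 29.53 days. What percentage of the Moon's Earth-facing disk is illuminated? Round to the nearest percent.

The Moon has covered 16.7/29.53 of its cycle, so θ ≈ 360° × 16.7/29.53 = 203.6°.
cos 203.6° = (-0.916), so f = (1 − (-0.916))/2 = 0.958, so 96%.

96%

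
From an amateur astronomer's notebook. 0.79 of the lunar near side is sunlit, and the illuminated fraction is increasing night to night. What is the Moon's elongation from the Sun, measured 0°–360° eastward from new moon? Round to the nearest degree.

cos θ = 1 − 2f = -0.580, giving a principal value of 125.5°.
Before full moon the principal value applies: θ = 125.5°.

125°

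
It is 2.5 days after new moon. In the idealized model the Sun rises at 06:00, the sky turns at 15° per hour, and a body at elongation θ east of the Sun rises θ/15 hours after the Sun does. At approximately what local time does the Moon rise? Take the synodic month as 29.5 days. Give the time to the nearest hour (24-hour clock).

Elongation θ = 360° × 2.5/29.5 ≈ 30.5°.
The Moon trails the Sun by θ/15 = 30.5/15 ≈ 2.03 hours.
06:00 + 2.03 h ≈ 08:02 → 08:00 to the nearest hour.

08:00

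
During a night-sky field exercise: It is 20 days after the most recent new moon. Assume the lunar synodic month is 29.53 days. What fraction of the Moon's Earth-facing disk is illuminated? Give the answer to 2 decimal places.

Phase angle: θ = 360°·(20 d)/(29.53 d) = 243.8°.
With cos θ = (-0.441), the lit fraction is (1 − (-0.441))/2 ≈ 0.721.

0.72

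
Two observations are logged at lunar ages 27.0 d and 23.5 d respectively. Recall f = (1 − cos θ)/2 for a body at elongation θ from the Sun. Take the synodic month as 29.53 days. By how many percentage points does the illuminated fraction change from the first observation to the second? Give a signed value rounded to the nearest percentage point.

First observation: θ = 360°·27.0/29.53 = 329.2°, so f = 0.071.
Second observation: θ = 286.5°, f = 0.358.
Δf = 0.358 − 0.071 = +0.287, i.e. +29 pp.

+29 pp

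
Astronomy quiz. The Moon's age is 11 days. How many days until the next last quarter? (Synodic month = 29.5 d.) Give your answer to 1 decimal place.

11.1 days

Last quarter occurs at elongation 270°, i.e. at age 29.5 × 270/360 = 22.125 d.
That is 22.125 − 11 = 11.125 days ahead.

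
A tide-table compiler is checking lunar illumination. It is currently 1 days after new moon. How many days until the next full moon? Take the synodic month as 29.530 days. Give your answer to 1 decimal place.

Full moon is 0.5 of the way through the cycle: age 0.5 × 29.530 = 14.765 d.
That is 14.765 − 1 = 13.765 days ahead.

13.8 days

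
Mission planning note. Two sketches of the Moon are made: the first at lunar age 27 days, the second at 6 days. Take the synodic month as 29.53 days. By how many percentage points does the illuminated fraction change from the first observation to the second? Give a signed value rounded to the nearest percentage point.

First observation: θ = 360°·27/29.53 = 329.2°, so f = 0.071.
Second observation: θ = 73.1°, f = 0.355.
Δf = 0.355 − 0.071 = +0.284, i.e. +28 pp.

+28 percentage points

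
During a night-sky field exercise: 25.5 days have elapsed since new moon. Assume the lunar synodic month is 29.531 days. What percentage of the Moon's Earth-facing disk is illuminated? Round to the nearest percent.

17%

The Moon has covered 25.5/29.531 of its cycle, so θ ≈ 360° × 25.5/29.531 = 310.9°.
With cos θ = 0.654, the lit fraction is (1 − 0.654)/2 ≈ 0.173, so 17%.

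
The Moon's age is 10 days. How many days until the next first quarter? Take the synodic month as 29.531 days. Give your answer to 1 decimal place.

26.9 days

First quarter is 0.25 of the way through the cycle: age 0.25 × 29.531 = 7.383 d.
Already past this cycle's first quarter; the next is at 7.383 + 29.531 = 36.914 d, so 36.914 − 10 = 26.914 days.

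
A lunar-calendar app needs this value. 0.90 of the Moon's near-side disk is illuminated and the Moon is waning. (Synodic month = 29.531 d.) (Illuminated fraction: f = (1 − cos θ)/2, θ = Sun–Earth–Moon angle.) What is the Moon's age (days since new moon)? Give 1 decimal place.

17.8 days

From f = (1 − cos θ)/2: cos θ = 1 − 2×0.90 = -0.800; arccos → 143.1°.
Waning ⇒ past full, so θ = 360° − 143.1° = 216.9°.
At 360°/29.531 d per day, 216.9° corresponds to 17.79 days.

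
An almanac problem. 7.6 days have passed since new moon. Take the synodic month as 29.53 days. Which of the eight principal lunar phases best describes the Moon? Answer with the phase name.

θ ≈ 360° × 7.6/29.53 = 93°, which falls in the first quarter sector.

first quarter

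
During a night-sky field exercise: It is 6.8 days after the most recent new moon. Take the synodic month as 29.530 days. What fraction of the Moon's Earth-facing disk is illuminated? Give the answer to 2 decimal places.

0.44

Elongation θ = 360° × 6.8/29.530 ≈ 82.9°.
Illuminated fraction = (1 − cos 82.9°)/2 = (1 − 0.124)/2 ≈ 0.438.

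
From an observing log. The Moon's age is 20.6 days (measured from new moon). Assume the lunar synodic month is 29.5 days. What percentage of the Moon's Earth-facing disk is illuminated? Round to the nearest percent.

The Moon has covered 20.6/29.5 of its cycle, so θ ≈ 360° × 20.6/29.5 = 251.4°.
Illuminated fraction = (1 − cos 251.4°)/2 = (1 − (-0.319))/2 ≈ 0.660, so 66%.

66%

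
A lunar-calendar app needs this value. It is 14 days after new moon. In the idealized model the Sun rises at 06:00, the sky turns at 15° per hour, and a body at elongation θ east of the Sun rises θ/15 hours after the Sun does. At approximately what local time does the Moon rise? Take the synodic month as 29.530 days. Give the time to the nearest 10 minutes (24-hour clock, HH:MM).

Elongation θ = 360° × 14/29.530 ≈ 170.7°.
The Moon trails the Sun by θ/15 = 170.7/15 ≈ 11.38 hours.
06:00 + 11.378 h ≈ 17:23 → 17:20 to the nearest ten minutes.

17:20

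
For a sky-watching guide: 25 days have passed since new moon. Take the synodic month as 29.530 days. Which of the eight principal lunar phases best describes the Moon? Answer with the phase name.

waning crescent

θ ≈ 360° × 25/29.530 = 305°, which falls in the waning crescent sector.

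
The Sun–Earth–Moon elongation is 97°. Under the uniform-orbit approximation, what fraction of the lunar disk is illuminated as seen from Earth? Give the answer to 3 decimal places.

Half-versine of 97°: (1 − (-0.122))/2 = 0.561.

0.561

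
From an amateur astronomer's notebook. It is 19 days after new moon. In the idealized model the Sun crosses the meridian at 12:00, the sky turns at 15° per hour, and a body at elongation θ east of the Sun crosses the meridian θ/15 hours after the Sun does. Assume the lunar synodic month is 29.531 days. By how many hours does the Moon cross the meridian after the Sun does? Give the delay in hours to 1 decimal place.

Elongation θ = 360° × 19/29.531 ≈ 231.6°.
Delay after the Sun = 231.6° / (15°/h) ≈ 15.44 h.
So the Moon crosses the meridian 15.44 h after the Sun.

15.4 h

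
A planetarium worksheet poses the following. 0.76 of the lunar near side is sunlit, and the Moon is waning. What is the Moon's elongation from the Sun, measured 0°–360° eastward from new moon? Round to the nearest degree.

cos θ = 1 − 2f = -0.520, giving a principal value of 121.3°.
Since the Moon is past full (waning), take the reflex angle: θ = 360° − 121.3° = 238.7°.

239°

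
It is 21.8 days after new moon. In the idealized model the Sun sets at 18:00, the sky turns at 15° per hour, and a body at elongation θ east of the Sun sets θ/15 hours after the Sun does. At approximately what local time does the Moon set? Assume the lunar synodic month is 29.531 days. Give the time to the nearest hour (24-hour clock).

12:00

The Moon has covered 21.8/29.531 of its cycle, so θ ≈ 360° × 21.8/29.531 = 265.8°.
At 15° of sky rotation per hour, 265.8° corresponds to a 17.72 h lag.
18:00 + 17.72 h ≈ 11:43 → 12:00 to the nearest hour.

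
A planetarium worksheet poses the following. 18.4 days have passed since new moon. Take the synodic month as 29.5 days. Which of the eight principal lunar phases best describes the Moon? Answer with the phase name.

waning gibbous

At 18.4/29.5 of the cycle, θ ≈ 225° — the waning gibbous range.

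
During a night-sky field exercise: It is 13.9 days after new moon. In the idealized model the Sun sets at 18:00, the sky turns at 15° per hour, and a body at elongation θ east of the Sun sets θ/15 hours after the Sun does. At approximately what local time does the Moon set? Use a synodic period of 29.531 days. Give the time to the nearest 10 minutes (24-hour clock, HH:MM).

05:20

Elongation θ = 360° × 13.9/29.531 ≈ 169.4°.
The Moon trails the Sun by θ/15 = 169.4/15 ≈ 11.30 hours.
18:00 + 11.297 h ≈ 05:18 → 05:20 to the nearest ten minutes.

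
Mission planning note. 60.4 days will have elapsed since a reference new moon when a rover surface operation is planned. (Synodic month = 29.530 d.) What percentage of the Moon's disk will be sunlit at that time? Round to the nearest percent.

2%

60.4/29.530 = 2.045 lunations, so 2 complete cycles and 1.34 d into the next.
Elongation θ = 360° × 1.34/29.530 ≈ 16.3°.
With cos θ = 0.960, the lit fraction is (1 − 0.960)/2 ≈ 0.020, so 2%.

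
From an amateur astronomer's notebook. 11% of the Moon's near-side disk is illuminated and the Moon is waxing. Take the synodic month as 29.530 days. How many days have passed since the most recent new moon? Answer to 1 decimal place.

cos θ = 1 − 2f = 0.780, giving a principal value of 38.7°.
The Moon is waxing (0°–180°), so θ = 38.7° directly.
Age = 29.530 × 38.7°/360° ≈ 3.18 days.

3.2 days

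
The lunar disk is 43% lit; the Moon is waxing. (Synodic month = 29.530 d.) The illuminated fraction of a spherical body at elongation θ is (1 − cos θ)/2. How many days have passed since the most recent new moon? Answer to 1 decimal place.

Invert f = (1 − cos θ)/2 to get cos θ = 1 − 2(0.43) = 0.140, hence θ₀ = arccos 0.140 = 82.0°.
The Moon is waxing (0°–180°), so θ = 82.0° directly.
Age = 29.530 × 82.0°/360° ≈ 6.72 days.

6.7 days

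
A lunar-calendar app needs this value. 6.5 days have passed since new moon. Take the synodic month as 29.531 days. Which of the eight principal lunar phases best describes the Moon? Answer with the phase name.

first quarter

At 6.5/29.531 of the cycle, θ ≈ 79° — the first quarter range.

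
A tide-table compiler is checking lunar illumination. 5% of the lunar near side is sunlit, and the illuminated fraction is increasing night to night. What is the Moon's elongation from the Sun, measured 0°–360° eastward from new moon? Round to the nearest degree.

26°

Invert f = (1 − cos θ)/2 to get cos θ = 1 − 2(0.05) = 0.900, hence θ₀ = arccos 0.900 = 25.8°.
Waxing ⇒ before full, so θ = 25.8°.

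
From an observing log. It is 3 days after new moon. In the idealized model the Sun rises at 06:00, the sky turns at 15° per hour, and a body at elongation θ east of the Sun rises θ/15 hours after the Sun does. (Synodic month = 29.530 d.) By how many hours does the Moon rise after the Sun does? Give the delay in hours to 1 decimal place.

2.4 h

Elongation θ = 360° × 3/29.530 ≈ 36.6°.
The Moon trails the Sun by θ/15 = 36.6/15 ≈ 2.44 hours.
So the Moon rises 2.44 h after the Sun.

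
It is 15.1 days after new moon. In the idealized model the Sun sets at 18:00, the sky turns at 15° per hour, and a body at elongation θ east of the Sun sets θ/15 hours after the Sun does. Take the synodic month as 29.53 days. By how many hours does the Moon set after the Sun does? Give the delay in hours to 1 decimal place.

The Moon has covered 15.1/29.53 of its cycle, so θ ≈ 360° × 15.1/29.53 = 184.1°.
The Moon trails the Sun by θ/15 = 184.1/15 ≈ 12.27 hours.
So the Moon sets 12.27 h after the Sun.

12.3 h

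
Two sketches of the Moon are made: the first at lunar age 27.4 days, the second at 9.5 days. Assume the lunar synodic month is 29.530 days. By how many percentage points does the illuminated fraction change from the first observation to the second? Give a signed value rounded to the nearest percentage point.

+67 percentage points

First observation: θ = 360°·27.4/29.530 = 334.0°, so f = 0.050.
Second observation: θ = 115.8°, f = 0.718.
Δf = 0.718 − 0.050 = +0.667, i.e. +67 pp.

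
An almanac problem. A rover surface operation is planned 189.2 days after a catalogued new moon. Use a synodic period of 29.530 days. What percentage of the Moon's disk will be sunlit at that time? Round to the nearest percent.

92%

Reduce mod P: 189.2 − 6×29.530 = 12.02 d into the current lunation.
The Moon has covered 12.02/29.530 of its cycle, so θ ≈ 360° × 12.02/29.530 = 146.5°.
With cos θ = (-0.834), the lit fraction is (1 − (-0.834))/2 ≈ 0.917, so 92%.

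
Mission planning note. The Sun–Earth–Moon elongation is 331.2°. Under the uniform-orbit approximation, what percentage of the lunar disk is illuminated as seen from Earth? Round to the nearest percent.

cos 331.2° = 0.876, so f = (1 − 0.876)/2 = 0.062, i.e. 6%.

6%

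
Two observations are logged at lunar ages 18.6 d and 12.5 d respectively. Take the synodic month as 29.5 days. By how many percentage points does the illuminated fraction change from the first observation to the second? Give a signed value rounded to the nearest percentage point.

+10 percentage points

θ₁ = 360° × 18.6/29.5 = 227.0°, f₁ = (1 − cos θ₁)/2 = 0.841.
θ₂ = 360° × 12.5/29.5 = 152.5°, f₂ = (1 − cos θ₂)/2 = 0.944.
Change = f₂ − f₁ = +0.103 → +10 percentage points.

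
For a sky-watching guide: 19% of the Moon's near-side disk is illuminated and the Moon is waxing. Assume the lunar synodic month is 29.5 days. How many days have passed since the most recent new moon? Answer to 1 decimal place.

Invert f = (1 − cos θ)/2 to get cos θ = 1 − 2(0.19) = 0.620, hence θ₀ = arccos 0.620 = 51.7°.
Waxing ⇒ before full, so θ = 51.7°.
At 360°/29.5 d per day, 51.7° corresponds to 4.24 days.

4.2 days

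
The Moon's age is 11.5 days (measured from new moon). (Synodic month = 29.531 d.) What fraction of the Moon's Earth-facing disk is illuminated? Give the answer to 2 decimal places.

0.88

Elongation θ = 360° × 11.5/29.531 ≈ 140.2°.
Illuminated fraction = (1 − cos 140.2°)/2 = (1 − (-0.768))/2 ≈ 0.884.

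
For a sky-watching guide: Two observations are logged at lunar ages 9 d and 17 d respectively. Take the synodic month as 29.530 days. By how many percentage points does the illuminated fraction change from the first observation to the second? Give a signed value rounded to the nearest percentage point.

First observation: θ = 360°·9/29.530 = 109.7°, so f = 0.669.
Second observation: θ = 207.2°, f = 0.945.
Δf = 0.945 − 0.669 = +0.276, i.e. +28 pp.

+28 pp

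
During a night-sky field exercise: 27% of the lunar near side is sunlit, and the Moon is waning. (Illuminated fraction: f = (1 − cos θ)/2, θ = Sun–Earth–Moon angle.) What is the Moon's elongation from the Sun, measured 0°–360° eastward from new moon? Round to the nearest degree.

297°

From f = (1 − cos θ)/2: cos θ = 1 − 2×0.27 = 0.460; arccos → 62.6°.
Waning ⇒ past full, so θ = 360° − 62.6° = 297.4°.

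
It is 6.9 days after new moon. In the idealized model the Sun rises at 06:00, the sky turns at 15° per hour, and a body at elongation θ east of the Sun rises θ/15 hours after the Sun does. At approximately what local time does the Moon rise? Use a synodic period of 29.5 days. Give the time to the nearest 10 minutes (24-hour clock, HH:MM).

11:40

The Moon has covered 6.9/29.5 of its cycle, so θ ≈ 360° × 6.9/29.5 = 84.2°.
Delay after the Sun = 84.2° / (15°/h) ≈ 5.61 h.
06:00 + 5.614 h ≈ 11:37 → 11:40 to the nearest ten minutes.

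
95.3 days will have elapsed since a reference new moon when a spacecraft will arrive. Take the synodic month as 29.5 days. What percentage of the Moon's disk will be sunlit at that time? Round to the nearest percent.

44%

95.3/29.5 = 3.231 lunations, so 3 complete cycles and 6.80 d into the next.
Phase angle: θ = 360°·(6.80 d)/(29.5 d) = 83.0°.
Illuminated fraction = (1 − cos 83.0°)/2 = (1 − 0.122)/2 ≈ 0.439, so 44%.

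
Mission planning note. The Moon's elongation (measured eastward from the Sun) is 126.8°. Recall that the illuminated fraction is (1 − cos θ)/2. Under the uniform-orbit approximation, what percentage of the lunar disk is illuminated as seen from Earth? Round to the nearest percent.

80%

cos 126.8° = (-0.599), so f = (1 − (-0.599))/2 = 0.800, i.e. 80%.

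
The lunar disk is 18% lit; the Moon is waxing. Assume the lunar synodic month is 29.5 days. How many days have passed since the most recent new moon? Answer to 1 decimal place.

4.1 days

From f = (1 − cos θ)/2: cos θ = 1 − 2×0.18 = 0.640; arccos → 50.2°.
The Moon is waxing (0°–180°), so θ = 50.2° directly.
That fraction of the synodic month is 50.2/360 × 29.5 d ≈ 4.11 d.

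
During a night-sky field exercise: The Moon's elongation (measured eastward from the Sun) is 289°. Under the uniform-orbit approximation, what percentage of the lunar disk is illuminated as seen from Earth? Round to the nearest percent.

34%

cos 289° = 0.326, so f = (1 − 0.326)/2 = 0.337, i.e. 34%.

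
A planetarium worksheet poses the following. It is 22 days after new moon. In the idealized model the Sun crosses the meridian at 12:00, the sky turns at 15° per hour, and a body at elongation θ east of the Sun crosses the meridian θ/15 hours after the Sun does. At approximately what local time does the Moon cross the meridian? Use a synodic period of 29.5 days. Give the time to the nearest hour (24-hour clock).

Phase angle: θ = 360°·(22 d)/(29.5 d) = 268.5°.
At 15° of sky rotation per hour, 268.5° corresponds to a 17.90 h lag.
12:00 + 17.90 h ≈ 05:54 → 06:00 to the nearest hour.

06:00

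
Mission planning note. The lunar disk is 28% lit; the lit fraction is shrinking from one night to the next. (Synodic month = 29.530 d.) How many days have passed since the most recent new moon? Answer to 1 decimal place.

Invert f = (1 − cos θ)/2 to get cos θ = 1 − 2(0.28) = 0.440, hence θ₀ = arccos 0.440 = 63.9°.
Waning ⇒ past full, so θ = 360° − 63.9° = 296.1°.
Age = 29.530 × 296.1°/360° ≈ 24.29 days.

24.3 days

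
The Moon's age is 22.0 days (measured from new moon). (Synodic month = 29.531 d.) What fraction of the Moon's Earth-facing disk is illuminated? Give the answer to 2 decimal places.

Phase angle: θ = 360°·(22.0 d)/(29.531 d) = 268.2°.
Illuminated fraction = (1 − cos 268.2°)/2 = (1 − (-0.032))/2 ≈ 0.516.

0.52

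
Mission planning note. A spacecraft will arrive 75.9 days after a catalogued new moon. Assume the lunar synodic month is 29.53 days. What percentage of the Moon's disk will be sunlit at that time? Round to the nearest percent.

95%

Reduce mod P: 75.9 − 2×29.53 = 16.84 d into the current lunation.
The Moon has covered 16.84/29.53 of its cycle, so θ ≈ 360° × 16.84/29.53 = 205.3°.
With cos θ = (-0.904), the lit fraction is (1 − (-0.904))/2 ≈ 0.952, so 95%.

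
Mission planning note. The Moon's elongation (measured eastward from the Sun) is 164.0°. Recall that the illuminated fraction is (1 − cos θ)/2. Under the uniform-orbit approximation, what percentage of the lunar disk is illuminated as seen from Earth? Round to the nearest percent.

Half-versine of 164.0°: (1 − (-0.961))/2 = 0.981, i.e. 98%.

98%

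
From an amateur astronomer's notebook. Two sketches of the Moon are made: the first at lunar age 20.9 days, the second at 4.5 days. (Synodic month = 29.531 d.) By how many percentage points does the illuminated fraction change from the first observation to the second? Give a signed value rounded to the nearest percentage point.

First observation: θ = 360°·20.9/29.531 = 254.8°, so f = 0.631.
Second observation: θ = 54.9°, f = 0.212.
Δf = 0.212 − 0.631 = -0.419, i.e. -42 pp.

-42 pp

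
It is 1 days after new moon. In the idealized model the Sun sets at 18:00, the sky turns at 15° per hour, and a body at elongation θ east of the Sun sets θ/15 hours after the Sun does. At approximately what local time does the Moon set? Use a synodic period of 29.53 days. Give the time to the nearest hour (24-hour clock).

Elongation θ = 360° × 1/29.53 ≈ 12.2°.
Delay after the Sun = 12.2° / (15°/h) ≈ 0.81 h.
18:00 + 0.81 h ≈ 18:49 → 19:00 to the nearest hour.

19:00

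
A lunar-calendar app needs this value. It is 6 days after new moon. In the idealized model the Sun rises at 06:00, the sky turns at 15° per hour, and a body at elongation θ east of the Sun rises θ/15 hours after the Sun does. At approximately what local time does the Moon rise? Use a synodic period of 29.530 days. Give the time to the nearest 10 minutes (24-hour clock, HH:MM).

10:50

The Moon has covered 6/29.530 of its cycle, so θ ≈ 360° × 6/29.530 = 73.1°.
At 15° of sky rotation per hour, 73.1° corresponds to a 4.88 h lag.
06:00 + 4.876 h ≈ 10:53 → 10:50 to the nearest ten minutes.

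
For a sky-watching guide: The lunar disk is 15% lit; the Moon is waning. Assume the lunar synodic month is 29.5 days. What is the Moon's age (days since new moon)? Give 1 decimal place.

cos θ = 1 − 2f = 0.700, giving a principal value of 45.6°.
Waning ⇒ past full, so θ = 360° − 45.6° = 314.4°.
That fraction of the synodic month is 314.4/360 × 29.5 d ≈ 25.77 d.

25.8 days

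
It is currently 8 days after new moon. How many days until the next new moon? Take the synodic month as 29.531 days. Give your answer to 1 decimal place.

One full lunation from the last new moon is 29.531 d; remaining = 29.531 − 8 = 21.531 d.

21.5 days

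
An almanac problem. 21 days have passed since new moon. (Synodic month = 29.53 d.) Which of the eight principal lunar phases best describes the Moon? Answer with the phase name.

θ ≈ 360° × 21/29.53 = 256°, which falls in the last quarter sector.

last quarter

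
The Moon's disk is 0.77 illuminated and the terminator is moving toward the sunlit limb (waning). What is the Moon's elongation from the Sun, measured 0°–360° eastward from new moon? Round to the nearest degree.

237°

Invert f = (1 − cos θ)/2 to get cos θ = 1 − 2(0.77) = -0.540, hence θ₀ = arccos -0.540 = 122.7°.
Waning ⇒ past full, so θ = 360° − 122.7° = 237.3°.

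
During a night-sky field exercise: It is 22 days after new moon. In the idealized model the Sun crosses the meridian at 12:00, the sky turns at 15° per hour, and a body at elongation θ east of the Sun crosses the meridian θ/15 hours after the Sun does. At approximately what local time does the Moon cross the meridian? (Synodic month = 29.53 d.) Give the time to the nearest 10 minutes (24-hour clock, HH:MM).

05:50

Elongation θ = 360° × 22/29.53 ≈ 268.2°.
The Moon trails the Sun by θ/15 = 268.2/15 ≈ 17.88 hours.
12:00 + 17.880 h ≈ 05:53 → 05:50 to the nearest ten minutes.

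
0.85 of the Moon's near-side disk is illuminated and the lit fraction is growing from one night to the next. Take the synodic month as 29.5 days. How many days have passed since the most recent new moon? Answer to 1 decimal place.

From f = (1 − cos θ)/2: cos θ = 1 − 2×0.85 = -0.700; arccos → 134.4°.
Before full moon the principal value applies: θ = 134.4°.
Age = 29.5 × 134.4°/360° ≈ 11.02 days.

11.0 days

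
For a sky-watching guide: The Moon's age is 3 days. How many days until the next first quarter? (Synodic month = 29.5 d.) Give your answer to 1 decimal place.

4.4 days

First quarter is 0.25 of the way through the cycle: age 0.25 × 29.5 = 7.375 d.
That is 7.375 − 3 = 4.375 days ahead.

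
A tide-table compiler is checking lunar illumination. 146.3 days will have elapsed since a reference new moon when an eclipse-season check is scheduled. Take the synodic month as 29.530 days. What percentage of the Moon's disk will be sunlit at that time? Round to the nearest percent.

2%

Reduce mod P: 146.3 − 4×29.530 = 28.18 d into the current lunation.
Elongation θ = 360° × 28.18/29.530 ≈ 343.5°.
Illuminated fraction = (1 − cos 343.5°)/2 = (1 − 0.959)/2 ≈ 0.020, so 2%.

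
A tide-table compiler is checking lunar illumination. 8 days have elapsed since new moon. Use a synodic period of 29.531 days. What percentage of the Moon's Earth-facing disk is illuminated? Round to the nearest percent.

57%

Phase angle: θ = 360°·(8 d)/(29.531 d) = 97.5°.
cos 97.5° = (-0.131), so f = (1 − (-0.131))/2 = 0.565, so 57%.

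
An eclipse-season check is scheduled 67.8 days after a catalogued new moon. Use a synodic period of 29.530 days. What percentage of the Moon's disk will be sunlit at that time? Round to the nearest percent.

67.8/29.530 = 2.296 lunations, so 2 complete cycles and 8.74 d into the next.
Elongation θ = 360° × 8.74/29.530 ≈ 106.5°.
Illuminated fraction = (1 − cos 106.5°)/2 = (1 − (-0.285))/2 ≈ 0.642, so 64%.

64%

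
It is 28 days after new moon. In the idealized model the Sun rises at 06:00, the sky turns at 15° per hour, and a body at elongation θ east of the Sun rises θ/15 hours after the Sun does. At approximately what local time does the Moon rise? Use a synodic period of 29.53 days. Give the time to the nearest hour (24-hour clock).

05:00

Phase angle: θ = 360°·(28 d)/(29.53 d) = 341.3°.
Delay after the Sun = 341.3° / (15°/h) ≈ 22.76 h.
06:00 + 22.76 h ≈ 04:45 → 05:00 to the nearest hour.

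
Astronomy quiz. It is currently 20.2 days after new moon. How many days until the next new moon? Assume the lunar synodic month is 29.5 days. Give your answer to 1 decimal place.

One full lunation from the last new moon is 29.5 d; remaining = 29.5 − 20.2 = 9.300 d.

9.3 days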